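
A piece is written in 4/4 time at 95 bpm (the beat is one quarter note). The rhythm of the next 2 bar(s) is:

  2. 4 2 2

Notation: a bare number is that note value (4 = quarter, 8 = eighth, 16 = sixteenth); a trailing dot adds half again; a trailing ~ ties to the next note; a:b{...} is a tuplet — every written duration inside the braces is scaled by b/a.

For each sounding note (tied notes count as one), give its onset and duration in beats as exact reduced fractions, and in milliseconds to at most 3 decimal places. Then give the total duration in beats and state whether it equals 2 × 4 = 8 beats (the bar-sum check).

1) 0.0ms=0b +1894.737ms=3b
2) 1894.737ms=3b +631.579ms=1b
3) 2526.316ms=4b +1263.158ms=2b
4) 3789.474ms=6b +1263.158ms=2b
Σ=8b of 8 (95bpm 4/4) — PASS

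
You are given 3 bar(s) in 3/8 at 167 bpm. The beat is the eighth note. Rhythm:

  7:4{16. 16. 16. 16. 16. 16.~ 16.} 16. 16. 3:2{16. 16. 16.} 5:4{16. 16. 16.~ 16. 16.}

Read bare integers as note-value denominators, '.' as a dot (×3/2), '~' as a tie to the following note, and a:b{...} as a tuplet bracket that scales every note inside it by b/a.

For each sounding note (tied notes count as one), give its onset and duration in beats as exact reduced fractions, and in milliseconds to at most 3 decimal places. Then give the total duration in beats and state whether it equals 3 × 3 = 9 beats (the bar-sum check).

1) 0.0ms=0b +153.978ms=3/7b
2) 153.978ms=3/7b +153.978ms=3/7b
3) 307.956ms=6/7b +153.978ms=3/7b
4) 461.933ms=9/7b +153.978ms=3/7b
5) 615.911ms=12/7b +153.978ms=3/7b
6) 769.889ms=15/7b +307.956ms=6/7b
7) 1077.844ms=3b +269.461ms=3/4b
8) 1347.305ms=15/4b +269.461ms=3/4b
9) 1616.766ms=9/2b +179.641ms=1/2b
10) 1796.407ms=5b +179.641ms=1/2b
11) 1976.048ms=11/2b +179.641ms=1/2b
12) 2155.689ms=6b +215.569ms=3/5b
13) 2371.257ms=33/5b +215.569ms=3/5b
14) 2586.826ms=36/5b +431.138ms=6/5b
15) 3017.964ms=42/5b +215.569ms=3/5b
Σ=9b of 9 (167bpm 3/8) — PASS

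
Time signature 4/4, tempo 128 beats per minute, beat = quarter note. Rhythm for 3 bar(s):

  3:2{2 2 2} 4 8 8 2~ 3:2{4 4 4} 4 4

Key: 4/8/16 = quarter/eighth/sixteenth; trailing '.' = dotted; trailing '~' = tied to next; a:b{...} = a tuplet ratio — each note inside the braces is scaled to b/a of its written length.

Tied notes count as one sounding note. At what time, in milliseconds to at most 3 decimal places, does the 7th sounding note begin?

1. 0.0ms @ 0 + 625.0ms (4/3)
2. 625.0ms @ 4/3 + 625.0ms (4/3)
3. 1250.0ms @ 8/3 + 625.0ms (4/3)
4. 1875.0ms @ 4 + 468.75ms (1)
5. 2343.75ms @ 5 + 234.375ms (1/2)
6. 2578.125ms @ 11/2 + 234.375ms (1/2)
7. 2812.5ms @ 6 + 1250.0ms (8/3)
8. 4062.5ms @ 26/3 + 312.5ms (2/3)
9. 4375.0ms @ 28/3 + 312.5ms (2/3)
10. 4687.5ms @ 10 + 468.75ms (1)
11. 5156.25ms @ 11 + 468.75ms (1)

note 7 onset = 6b = 2812.5ms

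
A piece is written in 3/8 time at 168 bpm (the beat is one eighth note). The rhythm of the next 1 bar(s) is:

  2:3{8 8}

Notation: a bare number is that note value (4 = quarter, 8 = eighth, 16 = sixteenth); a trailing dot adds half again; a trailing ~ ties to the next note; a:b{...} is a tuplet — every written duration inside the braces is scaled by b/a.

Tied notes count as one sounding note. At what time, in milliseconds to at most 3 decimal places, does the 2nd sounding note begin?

1. 0.0ms @ 0 + 535.714ms (3/2)
2. 535.714ms @ 3/2 + 535.714ms (3/2)

note 2 onset = 3/2b = 535.714ms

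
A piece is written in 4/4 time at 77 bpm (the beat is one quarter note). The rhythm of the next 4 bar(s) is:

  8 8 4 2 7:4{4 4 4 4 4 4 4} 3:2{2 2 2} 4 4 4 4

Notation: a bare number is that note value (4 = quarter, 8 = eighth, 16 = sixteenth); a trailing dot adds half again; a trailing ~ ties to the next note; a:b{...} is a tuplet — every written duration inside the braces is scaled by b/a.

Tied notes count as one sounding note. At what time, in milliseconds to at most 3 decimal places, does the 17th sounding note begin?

note 17 onset = 14b = 10909.091ms

1. 0.0ms @ 0 + 389.61ms (1/2)
2. 389.61ms @ 1/2 + 389.61ms (1/2)
3. 779.221ms @ 1 + 779.221ms (1)
4. 1558.442ms @ 2 + 1558.442ms (2)
5. 3116.883ms @ 4 + 445.269ms (4/7)
6. 3562.152ms @ 32/7 + 445.269ms (4/7)
7. 4007.421ms @ 36/7 + 445.269ms (4/7)
8. 4452.69ms @ 40/7 + 445.269ms (4/7)
9. 4897.959ms @ 44/7 + 445.269ms (4/7)
10. 5343.228ms @ 48/7 + 445.269ms (4/7)
11. 5788.497ms @ 52/7 + 445.269ms (4/7)
12. 6233.766ms @ 8 + 1038.961ms (4/3)
13. 7272.727ms @ 28/3 + 1038.961ms (4/3)
14. 8311.688ms @ 32/3 + 1038.961ms (4/3)
15. 9350.649ms @ 12 + 779.221ms (1)
16. 10129.87ms @ 13 + 779.221ms (1)
17. 10909.091ms @ 14 + 779.221ms (1)
18. 11688.312ms @ 15 + 779.221ms (1)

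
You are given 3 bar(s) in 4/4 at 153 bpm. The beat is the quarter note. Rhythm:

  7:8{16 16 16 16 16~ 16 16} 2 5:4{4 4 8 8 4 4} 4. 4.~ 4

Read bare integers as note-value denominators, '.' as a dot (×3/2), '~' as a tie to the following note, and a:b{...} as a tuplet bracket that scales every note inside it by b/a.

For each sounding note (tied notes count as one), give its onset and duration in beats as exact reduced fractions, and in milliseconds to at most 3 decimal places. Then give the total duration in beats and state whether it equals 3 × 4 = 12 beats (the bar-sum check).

1) 0.0ms=0b +112.045ms=2/7b
2) 112.045ms=2/7b +112.045ms=2/7b
3) 224.09ms=4/7b +112.045ms=2/7b
4) 336.134ms=6/7b +112.045ms=2/7b
5) 448.179ms=8/7b +224.09ms=4/7b
6) 672.269ms=12/7b +112.045ms=2/7b
7) 784.314ms=2b +784.314ms=2b
8) 1568.627ms=4b +313.725ms=4/5b
9) 1882.353ms=24/5b +313.725ms=4/5b
10) 2196.078ms=28/5b +156.863ms=2/5b
11) 2352.941ms=6b +156.863ms=2/5b
12) 2509.804ms=32/5b +313.725ms=4/5b
13) 2823.529ms=36/5b +313.725ms=4/5b
14) 3137.255ms=8b +588.235ms=3/2b
15) 3725.49ms=19/2b +980.392ms=5/2b
Σ=12b of 12 (153bpm 4/4) — PASS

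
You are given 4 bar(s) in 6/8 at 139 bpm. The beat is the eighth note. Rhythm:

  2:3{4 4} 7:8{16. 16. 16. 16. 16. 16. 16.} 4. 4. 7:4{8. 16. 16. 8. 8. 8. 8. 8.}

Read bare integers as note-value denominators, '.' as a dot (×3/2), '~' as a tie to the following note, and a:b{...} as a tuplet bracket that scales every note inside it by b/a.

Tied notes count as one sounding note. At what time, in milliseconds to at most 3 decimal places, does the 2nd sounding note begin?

note 2 onset = 3b = 1294.964ms

1. 0.0ms @ 0 + 1294.964ms (3)
2. 1294.964ms @ 3 + 1294.964ms (3)
3. 2589.928ms @ 6 + 369.99ms (6/7)
4. 2959.918ms @ 48/7 + 369.99ms (6/7)
5. 3329.908ms @ 54/7 + 369.99ms (6/7)
6. 3699.897ms @ 60/7 + 369.99ms (6/7)
7. 4069.887ms @ 66/7 + 369.99ms (6/7)
8. 4439.877ms @ 72/7 + 369.99ms (6/7)
9. 4809.866ms @ 78/7 + 369.99ms (6/7)
10. 5179.856ms @ 12 + 1294.964ms (3)
11. 6474.82ms @ 15 + 1294.964ms (3)
12. 7769.784ms @ 18 + 369.99ms (6/7)
13. 8139.774ms @ 132/7 + 184.995ms (3/7)
14. 8324.769ms @ 135/7 + 184.995ms (3/7)
15. 8509.764ms @ 138/7 + 369.99ms (6/7)
16. 8879.753ms @ 144/7 + 369.99ms (6/7)
17. 9249.743ms @ 150/7 + 369.99ms (6/7)
18. 9619.733ms @ 156/7 + 369.99ms (6/7)
19. 9989.723ms @ 162/7 + 369.99ms (6/7)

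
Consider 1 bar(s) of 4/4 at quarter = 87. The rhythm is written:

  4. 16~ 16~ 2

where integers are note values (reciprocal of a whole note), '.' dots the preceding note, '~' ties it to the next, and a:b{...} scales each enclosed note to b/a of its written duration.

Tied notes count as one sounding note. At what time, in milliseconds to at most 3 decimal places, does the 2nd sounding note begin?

note 2 onset = 3/2b = 1034.483ms

1. 0.0ms @ 0 + 1034.483ms (3/2)
2. 1034.483ms @ 3/2 + 1724.138ms (5/2)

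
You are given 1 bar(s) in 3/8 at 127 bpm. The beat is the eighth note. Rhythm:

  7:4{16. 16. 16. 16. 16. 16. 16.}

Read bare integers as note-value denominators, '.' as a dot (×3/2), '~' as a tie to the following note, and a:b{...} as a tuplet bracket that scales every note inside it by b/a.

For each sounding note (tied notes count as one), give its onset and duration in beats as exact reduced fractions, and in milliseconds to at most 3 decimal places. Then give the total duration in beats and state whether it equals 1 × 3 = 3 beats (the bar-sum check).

1) 0.0ms=0b +202.475ms=3/7b
2) 202.475ms=3/7b +202.475ms=3/7b
3) 404.949ms=6/7b +202.475ms=3/7b
4) 607.424ms=9/7b +202.475ms=3/7b
5) 809.899ms=12/7b +202.475ms=3/7b
6) 1012.373ms=15/7b +202.475ms=3/7b
7) 1214.848ms=18/7b +202.475ms=3/7b
Σ=3b of 3 (127bpm 3/8) — PASS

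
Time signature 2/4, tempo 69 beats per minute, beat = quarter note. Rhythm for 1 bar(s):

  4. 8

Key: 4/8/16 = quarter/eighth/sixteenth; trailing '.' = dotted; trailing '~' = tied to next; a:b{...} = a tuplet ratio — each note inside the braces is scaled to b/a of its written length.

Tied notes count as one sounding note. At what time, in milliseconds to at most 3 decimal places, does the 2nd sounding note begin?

note 2 onset = 3/2b = 1304.348ms

1. 0.0ms @ 0 + 1304.348ms (3/2)
2. 1304.348ms @ 3/2 + 434.783ms (1/2)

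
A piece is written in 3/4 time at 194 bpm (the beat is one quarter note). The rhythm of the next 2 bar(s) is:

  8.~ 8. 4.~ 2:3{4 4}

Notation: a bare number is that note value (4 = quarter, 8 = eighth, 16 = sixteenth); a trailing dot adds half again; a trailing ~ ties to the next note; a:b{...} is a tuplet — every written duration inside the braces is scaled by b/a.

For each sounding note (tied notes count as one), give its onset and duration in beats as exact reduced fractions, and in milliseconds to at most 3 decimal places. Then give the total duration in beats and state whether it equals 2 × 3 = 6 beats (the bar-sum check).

1) 0.0ms=0b +463.918ms=3/2b
2) 463.918ms=3/2b +927.835ms=3b
3) 1391.753ms=9/2b +463.918ms=3/2b
Σ=6b of 6 (194bpm 3/4) — PASS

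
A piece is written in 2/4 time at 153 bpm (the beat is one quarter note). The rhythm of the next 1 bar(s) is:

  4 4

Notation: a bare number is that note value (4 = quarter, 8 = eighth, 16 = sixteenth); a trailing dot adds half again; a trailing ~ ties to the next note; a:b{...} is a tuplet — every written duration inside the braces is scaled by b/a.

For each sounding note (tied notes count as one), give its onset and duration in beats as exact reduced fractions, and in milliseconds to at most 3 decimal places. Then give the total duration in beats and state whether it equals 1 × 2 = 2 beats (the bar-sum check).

1) 0.0ms=0b +392.157ms=1b
2) 392.157ms=1b +392.157ms=1b
Σ=2b of 2 (153bpm 2/4) — PASS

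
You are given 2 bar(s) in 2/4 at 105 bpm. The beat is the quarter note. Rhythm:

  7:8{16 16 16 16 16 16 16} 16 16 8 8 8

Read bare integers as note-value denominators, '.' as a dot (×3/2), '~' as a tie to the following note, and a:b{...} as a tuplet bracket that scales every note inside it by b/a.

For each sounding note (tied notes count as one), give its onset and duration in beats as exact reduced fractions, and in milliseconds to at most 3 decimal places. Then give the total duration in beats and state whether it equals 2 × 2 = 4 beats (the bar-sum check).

1) 0.0ms=0b +163.265ms=2/7b
2) 163.265ms=2/7b +163.265ms=2/7b
3) 326.531ms=4/7b +163.265ms=2/7b
4) 489.796ms=6/7b +163.265ms=2/7b
5) 653.061ms=8/7b +163.265ms=2/7b
6) 816.327ms=10/7b +163.265ms=2/7b
7) 979.592ms=12/7b +163.265ms=2/7b
8) 1142.857ms=2b +142.857ms=1/4b
9) 1285.714ms=9/4b +142.857ms=1/4b
10) 1428.571ms=5/2b +285.714ms=1/2b
11) 1714.286ms=3b +285.714ms=1/2b
12) 2000.0ms=7/2b +285.714ms=1/2b
Σ=4b of 4 (105bpm 2/4) — PASS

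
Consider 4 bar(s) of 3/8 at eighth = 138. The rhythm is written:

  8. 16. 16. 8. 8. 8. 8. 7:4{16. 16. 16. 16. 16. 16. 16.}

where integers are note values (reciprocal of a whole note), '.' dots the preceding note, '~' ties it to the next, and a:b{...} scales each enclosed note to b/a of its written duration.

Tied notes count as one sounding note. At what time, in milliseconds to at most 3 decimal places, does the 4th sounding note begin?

1. 0.0ms @ 0 + 652.174ms (3/2)
2. 652.174ms @ 3/2 + 326.087ms (3/4)
3. 978.261ms @ 9/4 + 326.087ms (3/4)
4. 1304.348ms @ 3 + 652.174ms (3/2)
5. 1956.522ms @ 9/2 + 652.174ms (3/2)
6. 2608.696ms @ 6 + 652.174ms (3/2)
7. 3260.87ms @ 15/2 + 652.174ms (3/2)
8. 3913.043ms @ 9 + 186.335ms (3/7)
9. 4099.379ms @ 66/7 + 186.335ms (3/7)
10. 4285.714ms @ 69/7 + 186.335ms (3/7)
11. 4472.05ms @ 72/7 + 186.335ms (3/7)
12. 4658.385ms @ 75/7 + 186.335ms (3/7)
13. 4844.72ms @ 78/7 + 186.335ms (3/7)
14. 5031.056ms @ 81/7 + 186.335ms (3/7)

note 4 onset = 3b = 1304.348ms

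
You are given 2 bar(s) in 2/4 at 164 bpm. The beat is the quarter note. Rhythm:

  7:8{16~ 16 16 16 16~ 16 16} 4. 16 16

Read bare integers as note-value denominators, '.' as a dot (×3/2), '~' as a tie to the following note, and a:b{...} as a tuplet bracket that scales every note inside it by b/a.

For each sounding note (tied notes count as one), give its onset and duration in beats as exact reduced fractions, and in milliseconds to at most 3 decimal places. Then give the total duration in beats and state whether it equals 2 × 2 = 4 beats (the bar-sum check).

1) 0.0ms=0b +209.059ms=4/7b
2) 209.059ms=4/7b +104.53ms=2/7b
3) 313.589ms=6/7b +104.53ms=2/7b
4) 418.118ms=8/7b +209.059ms=4/7b
5) 627.178ms=12/7b +104.53ms=2/7b
6) 731.707ms=2b +548.78ms=3/2b
7) 1280.488ms=7/2b +91.463ms=1/4b
8) 1371.951ms=15/4b +91.463ms=1/4b
Σ=4b of 4 (164bpm 2/4) — PASS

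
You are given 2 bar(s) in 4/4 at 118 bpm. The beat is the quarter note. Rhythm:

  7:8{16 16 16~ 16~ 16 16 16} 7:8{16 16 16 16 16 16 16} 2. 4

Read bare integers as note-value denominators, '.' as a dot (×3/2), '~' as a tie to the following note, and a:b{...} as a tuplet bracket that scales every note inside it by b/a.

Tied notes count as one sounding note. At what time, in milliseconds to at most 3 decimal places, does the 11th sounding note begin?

1. 0.0ms @ 0 + 145.278ms (2/7)
2. 145.278ms @ 2/7 + 145.278ms (2/7)
3. 290.557ms @ 4/7 + 435.835ms (6/7)
4. 726.392ms @ 10/7 + 145.278ms (2/7)
5. 871.671ms @ 12/7 + 145.278ms (2/7)
6. 1016.949ms @ 2 + 145.278ms (2/7)
7. 1162.228ms @ 16/7 + 145.278ms (2/7)
8. 1307.506ms @ 18/7 + 145.278ms (2/7)
9. 1452.785ms @ 20/7 + 145.278ms (2/7)
10. 1598.063ms @ 22/7 + 145.278ms (2/7)
11. 1743.341ms @ 24/7 + 145.278ms (2/7)
12. 1888.62ms @ 26/7 + 145.278ms (2/7)
13. 2033.898ms @ 4 + 1525.424ms (3)
14. 3559.322ms @ 7 + 508.475ms (1)

note 11 onset = 24/7b = 1743.341ms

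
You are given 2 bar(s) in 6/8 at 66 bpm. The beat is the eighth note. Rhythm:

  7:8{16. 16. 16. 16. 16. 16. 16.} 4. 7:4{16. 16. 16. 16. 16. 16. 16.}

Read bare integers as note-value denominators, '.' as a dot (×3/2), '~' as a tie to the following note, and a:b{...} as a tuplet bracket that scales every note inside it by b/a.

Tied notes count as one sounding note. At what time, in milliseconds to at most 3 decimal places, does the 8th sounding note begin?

1. 0.0ms @ 0 + 779.221ms (6/7)
2. 779.221ms @ 6/7 + 779.221ms (6/7)
3. 1558.442ms @ 12/7 + 779.221ms (6/7)
4. 2337.662ms @ 18/7 + 779.221ms (6/7)
5. 3116.883ms @ 24/7 + 779.221ms (6/7)
6. 3896.104ms @ 30/7 + 779.221ms (6/7)
7. 4675.325ms @ 36/7 + 779.221ms (6/7)
8. 5454.545ms @ 6 + 2727.273ms (3)
9. 8181.818ms @ 9 + 389.61ms (3/7)
10. 8571.429ms @ 66/7 + 389.61ms (3/7)
11. 8961.039ms @ 69/7 + 389.61ms (3/7)
12. 9350.649ms @ 72/7 + 389.61ms (3/7)
13. 9740.26ms @ 75/7 + 389.61ms (3/7)
14. 10129.87ms @ 78/7 + 389.61ms (3/7)
15. 10519.481ms @ 81/7 + 389.61ms (3/7)

note 8 onset = 6b = 5454.545ms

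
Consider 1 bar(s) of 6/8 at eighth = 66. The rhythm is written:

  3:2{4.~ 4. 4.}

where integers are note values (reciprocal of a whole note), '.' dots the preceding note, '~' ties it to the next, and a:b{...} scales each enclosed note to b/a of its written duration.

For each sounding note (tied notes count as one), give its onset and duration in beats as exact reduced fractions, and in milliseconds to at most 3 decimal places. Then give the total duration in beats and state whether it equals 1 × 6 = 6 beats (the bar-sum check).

1) 0.0ms=0b +3636.364ms=4b
2) 3636.364ms=4b +1818.182ms=2b
Σ=6b of 6 (66bpm 6/8) — PASS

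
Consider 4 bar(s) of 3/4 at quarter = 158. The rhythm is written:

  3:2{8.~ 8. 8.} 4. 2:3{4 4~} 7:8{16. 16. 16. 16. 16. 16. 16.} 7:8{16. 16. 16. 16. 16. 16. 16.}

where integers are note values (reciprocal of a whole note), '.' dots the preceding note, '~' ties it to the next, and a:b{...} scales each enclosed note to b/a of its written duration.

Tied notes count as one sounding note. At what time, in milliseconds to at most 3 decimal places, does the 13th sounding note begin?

note 13 onset = 66/7b = 3580.47ms

1. 0.0ms @ 0 + 379.747ms (1)
2. 379.747ms @ 1 + 189.873ms (1/2)
3. 569.62ms @ 3/2 + 569.62ms (3/2)
4. 1139.241ms @ 3 + 569.62ms (3/2)
5. 1708.861ms @ 9/2 + 732.369ms (27/14)
6. 2441.23ms @ 45/7 + 162.749ms (3/7)
7. 2603.978ms @ 48/7 + 162.749ms (3/7)
8. 2766.727ms @ 51/7 + 162.749ms (3/7)
9. 2929.476ms @ 54/7 + 162.749ms (3/7)
10. 3092.224ms @ 57/7 + 162.749ms (3/7)
11. 3254.973ms @ 60/7 + 162.749ms (3/7)
12. 3417.722ms @ 9 + 162.749ms (3/7)
13. 3580.47ms @ 66/7 + 162.749ms (3/7)
14. 3743.219ms @ 69/7 + 162.749ms (3/7)
15. 3905.967ms @ 72/7 + 162.749ms (3/7)
16. 4068.716ms @ 75/7 + 162.749ms (3/7)
17. 4231.465ms @ 78/7 + 162.749ms (3/7)
18. 4394.213ms @ 81/7 + 162.749ms (3/7)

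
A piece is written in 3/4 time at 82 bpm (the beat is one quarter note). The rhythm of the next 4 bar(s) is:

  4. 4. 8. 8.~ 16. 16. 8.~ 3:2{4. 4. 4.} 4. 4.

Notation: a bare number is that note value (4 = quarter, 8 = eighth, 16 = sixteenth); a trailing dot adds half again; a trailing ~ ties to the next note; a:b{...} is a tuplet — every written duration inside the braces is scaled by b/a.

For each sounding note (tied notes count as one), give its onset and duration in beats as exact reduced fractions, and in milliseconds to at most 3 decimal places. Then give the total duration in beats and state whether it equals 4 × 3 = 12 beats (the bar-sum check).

1) 0.0ms=0b +1097.561ms=3/2b
2) 1097.561ms=3/2b +1097.561ms=3/2b
3) 2195.122ms=3b +548.78ms=3/4b
4) 2743.902ms=15/4b +823.171ms=9/8b
5) 3567.073ms=39/8b +274.39ms=3/8b
6) 3841.463ms=21/4b +1280.488ms=7/4b
7) 5121.951ms=7b +731.707ms=1b
8) 5853.659ms=8b +731.707ms=1b
9) 6585.366ms=9b +1097.561ms=3/2b
10) 7682.927ms=21/2b +1097.561ms=3/2b
Σ=12b of 12 (82bpm 3/4) — PASS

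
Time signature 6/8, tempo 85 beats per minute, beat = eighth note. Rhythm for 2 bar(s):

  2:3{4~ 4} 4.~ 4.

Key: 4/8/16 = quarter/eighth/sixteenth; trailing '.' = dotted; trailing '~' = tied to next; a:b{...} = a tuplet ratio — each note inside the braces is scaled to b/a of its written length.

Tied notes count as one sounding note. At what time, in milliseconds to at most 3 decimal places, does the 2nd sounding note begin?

note 2 onset = 6b = 4235.294ms

1. 0.0ms @ 0 + 4235.294ms (6)
2. 4235.294ms @ 6 + 4235.294ms (6)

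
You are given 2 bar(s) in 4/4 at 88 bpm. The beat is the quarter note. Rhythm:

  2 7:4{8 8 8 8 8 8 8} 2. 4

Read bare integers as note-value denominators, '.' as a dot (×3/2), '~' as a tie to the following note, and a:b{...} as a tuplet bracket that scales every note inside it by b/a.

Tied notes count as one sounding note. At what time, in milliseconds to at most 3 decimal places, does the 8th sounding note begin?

1. 0.0ms @ 0 + 1363.636ms (2)
2. 1363.636ms @ 2 + 194.805ms (2/7)
3. 1558.442ms @ 16/7 + 194.805ms (2/7)
4. 1753.247ms @ 18/7 + 194.805ms (2/7)
5. 1948.052ms @ 20/7 + 194.805ms (2/7)
6. 2142.857ms @ 22/7 + 194.805ms (2/7)
7. 2337.662ms @ 24/7 + 194.805ms (2/7)
8. 2532.468ms @ 26/7 + 194.805ms (2/7)
9. 2727.273ms @ 4 + 2045.455ms (3)
10. 4772.727ms @ 7 + 681.818ms (1)

note 8 onset = 26/7b = 2532.468ms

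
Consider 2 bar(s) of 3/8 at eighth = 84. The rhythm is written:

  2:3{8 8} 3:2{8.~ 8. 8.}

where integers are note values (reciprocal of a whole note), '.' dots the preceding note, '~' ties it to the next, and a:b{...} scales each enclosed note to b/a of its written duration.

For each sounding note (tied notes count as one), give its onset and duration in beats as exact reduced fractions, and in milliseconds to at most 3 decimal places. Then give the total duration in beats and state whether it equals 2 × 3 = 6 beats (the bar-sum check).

1) 0.0ms=0b +1071.429ms=3/2b
2) 1071.429ms=3/2b +1071.429ms=3/2b
3) 2142.857ms=3b +1428.571ms=2b
4) 3571.429ms=5b +714.286ms=1b
Σ=6b of 6 (84bpm 3/8) — PASS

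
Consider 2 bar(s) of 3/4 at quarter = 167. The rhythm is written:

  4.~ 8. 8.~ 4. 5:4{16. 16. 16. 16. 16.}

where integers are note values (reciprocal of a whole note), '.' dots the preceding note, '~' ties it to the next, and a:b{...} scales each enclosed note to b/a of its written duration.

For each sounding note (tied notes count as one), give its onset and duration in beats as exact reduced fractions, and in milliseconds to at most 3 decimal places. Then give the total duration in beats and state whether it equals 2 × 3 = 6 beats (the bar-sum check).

1) 0.0ms=0b +808.383ms=9/4b
2) 808.383ms=9/4b +808.383ms=9/4b
3) 1616.766ms=9/2b +107.784ms=3/10b
4) 1724.551ms=24/5b +107.784ms=3/10b
5) 1832.335ms=51/10b +107.784ms=3/10b
6) 1940.12ms=27/5b +107.784ms=3/10b
7) 2047.904ms=57/10b +107.784ms=3/10b
Σ=6b of 6 (167bpm 3/4) — PASS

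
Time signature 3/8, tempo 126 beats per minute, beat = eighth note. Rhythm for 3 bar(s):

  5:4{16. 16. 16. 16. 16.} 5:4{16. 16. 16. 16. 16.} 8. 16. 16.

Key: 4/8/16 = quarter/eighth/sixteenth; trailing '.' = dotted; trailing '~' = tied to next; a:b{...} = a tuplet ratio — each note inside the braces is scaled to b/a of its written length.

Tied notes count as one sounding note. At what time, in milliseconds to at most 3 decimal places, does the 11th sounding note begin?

1. 0.0ms @ 0 + 285.714ms (3/5)
2. 285.714ms @ 3/5 + 285.714ms (3/5)
3. 571.429ms @ 6/5 + 285.714ms (3/5)
4. 857.143ms @ 9/5 + 285.714ms (3/5)
5. 1142.857ms @ 12/5 + 285.714ms (3/5)
6. 1428.571ms @ 3 + 285.714ms (3/5)
7. 1714.286ms @ 18/5 + 285.714ms (3/5)
8. 2000.0ms @ 21/5 + 285.714ms (3/5)
9. 2285.714ms @ 24/5 + 285.714ms (3/5)
10. 2571.429ms @ 27/5 + 285.714ms (3/5)
11. 2857.143ms @ 6 + 714.286ms (3/2)
12. 3571.429ms @ 15/2 + 357.143ms (3/4)
13. 3928.571ms @ 33/4 + 357.143ms (3/4)

note 11 onset = 6b = 2857.143ms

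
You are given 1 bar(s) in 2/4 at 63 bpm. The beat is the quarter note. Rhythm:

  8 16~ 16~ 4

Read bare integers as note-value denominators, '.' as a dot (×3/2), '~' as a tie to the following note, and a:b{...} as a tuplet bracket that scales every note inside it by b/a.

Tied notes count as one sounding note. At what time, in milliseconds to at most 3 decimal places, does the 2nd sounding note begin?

1. 0.0ms @ 0 + 476.19ms (1/2)
2. 476.19ms @ 1/2 + 1428.571ms (3/2)

note 2 onset = 1/2b = 476.19ms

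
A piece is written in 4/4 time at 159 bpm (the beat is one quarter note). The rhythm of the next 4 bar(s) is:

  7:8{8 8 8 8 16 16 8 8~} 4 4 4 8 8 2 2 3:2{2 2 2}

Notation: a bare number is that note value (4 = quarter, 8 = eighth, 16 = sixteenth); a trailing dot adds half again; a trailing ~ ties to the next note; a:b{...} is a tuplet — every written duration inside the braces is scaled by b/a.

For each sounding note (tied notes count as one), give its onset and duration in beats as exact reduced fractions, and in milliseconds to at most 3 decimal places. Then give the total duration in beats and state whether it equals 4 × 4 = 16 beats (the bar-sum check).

1) 0.0ms=0b +215.633ms=4/7b
2) 215.633ms=4/7b +215.633ms=4/7b
3) 431.267ms=8/7b +215.633ms=4/7b
4) 646.9ms=12/7b +215.633ms=4/7b
5) 862.534ms=16/7b +107.817ms=2/7b
6) 970.35ms=18/7b +107.817ms=2/7b
7) 1078.167ms=20/7b +215.633ms=4/7b
8) 1293.801ms=24/7b +592.992ms=11/7b
9) 1886.792ms=5b +377.358ms=1b
10) 2264.151ms=6b +377.358ms=1b
11) 2641.509ms=7b +188.679ms=1/2b
12) 2830.189ms=15/2b +188.679ms=1/2b
13) 3018.868ms=8b +754.717ms=2b
14) 3773.585ms=10b +754.717ms=2b
15) 4528.302ms=12b +503.145ms=4/3b
16) 5031.447ms=40/3b +503.145ms=4/3b
17) 5534.591ms=44/3b +503.145ms=4/3b
Σ=16b of 16 (159bpm 4/4) — PASS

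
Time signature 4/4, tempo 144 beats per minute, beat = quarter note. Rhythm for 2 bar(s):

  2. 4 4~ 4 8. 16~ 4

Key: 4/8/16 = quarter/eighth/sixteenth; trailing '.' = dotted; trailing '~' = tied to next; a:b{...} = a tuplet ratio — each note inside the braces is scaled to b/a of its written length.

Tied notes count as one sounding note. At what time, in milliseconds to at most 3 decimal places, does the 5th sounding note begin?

note 5 onset = 27/4b = 2812.5ms

1. 0.0ms @ 0 + 1250.0ms (3)
2. 1250.0ms @ 3 + 416.667ms (1)
3. 1666.667ms @ 4 + 833.333ms (2)
4. 2500.0ms @ 6 + 312.5ms (3/4)
5. 2812.5ms @ 27/4 + 520.833ms (5/4)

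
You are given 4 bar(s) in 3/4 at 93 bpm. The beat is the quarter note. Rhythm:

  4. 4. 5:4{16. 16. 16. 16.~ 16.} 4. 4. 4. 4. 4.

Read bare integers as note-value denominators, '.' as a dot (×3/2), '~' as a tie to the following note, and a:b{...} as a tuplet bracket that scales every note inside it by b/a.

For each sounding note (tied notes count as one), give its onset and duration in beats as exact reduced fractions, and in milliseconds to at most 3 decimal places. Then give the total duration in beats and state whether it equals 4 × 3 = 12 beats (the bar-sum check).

1) 0.0ms=0b +967.742ms=3/2b
2) 967.742ms=3/2b +967.742ms=3/2b
3) 1935.484ms=3b +193.548ms=3/10b
4) 2129.032ms=33/10b +193.548ms=3/10b
5) 2322.581ms=18/5b +193.548ms=3/10b
6) 2516.129ms=39/10b +387.097ms=3/5b
7) 2903.226ms=9/2b +967.742ms=3/2b
8) 3870.968ms=6b +967.742ms=3/2b
9) 4838.71ms=15/2b +967.742ms=3/2b
10) 5806.452ms=9b +967.742ms=3/2b
11) 6774.194ms=21/2b +967.742ms=3/2b
Σ=12b of 12 (93bpm 3/4) — PASS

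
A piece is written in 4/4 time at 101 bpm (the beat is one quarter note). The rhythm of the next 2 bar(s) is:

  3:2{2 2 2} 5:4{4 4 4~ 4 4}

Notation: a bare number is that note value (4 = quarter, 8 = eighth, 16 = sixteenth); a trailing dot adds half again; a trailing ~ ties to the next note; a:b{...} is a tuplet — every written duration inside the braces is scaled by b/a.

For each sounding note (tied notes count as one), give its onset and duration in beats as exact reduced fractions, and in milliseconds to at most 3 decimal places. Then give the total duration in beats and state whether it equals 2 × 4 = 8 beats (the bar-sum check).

1) 0.0ms=0b +792.079ms=4/3b
2) 792.079ms=4/3b +792.079ms=4/3b
3) 1584.158ms=8/3b +792.079ms=4/3b
4) 2376.238ms=4b +475.248ms=4/5b
5) 2851.485ms=24/5b +475.248ms=4/5b
6) 3326.733ms=28/5b +950.495ms=8/5b
7) 4277.228ms=36/5b +475.248ms=4/5b
Σ=8b of 8 (101bpm 4/4) — PASS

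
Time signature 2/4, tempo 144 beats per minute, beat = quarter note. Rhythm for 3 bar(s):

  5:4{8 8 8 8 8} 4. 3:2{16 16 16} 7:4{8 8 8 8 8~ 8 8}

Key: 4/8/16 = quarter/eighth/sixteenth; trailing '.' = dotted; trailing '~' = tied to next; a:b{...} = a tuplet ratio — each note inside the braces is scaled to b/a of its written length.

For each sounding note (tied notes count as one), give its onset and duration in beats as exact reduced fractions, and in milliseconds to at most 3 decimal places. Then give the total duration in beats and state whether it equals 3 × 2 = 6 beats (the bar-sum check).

1) 0.0ms=0b +166.667ms=2/5b
2) 166.667ms=2/5b +166.667ms=2/5b
3) 333.333ms=4/5b +166.667ms=2/5b
4) 500.0ms=6/5b +166.667ms=2/5b
5) 666.667ms=8/5b +166.667ms=2/5b
6) 833.333ms=2b +625.0ms=3/2b
7) 1458.333ms=7/2b +69.444ms=1/6b
8) 1527.778ms=11/3b +69.444ms=1/6b
9) 1597.222ms=23/6b +69.444ms=1/6b
10) 1666.667ms=4b +119.048ms=2/7b
11) 1785.714ms=30/7b +119.048ms=2/7b
12) 1904.762ms=32/7b +119.048ms=2/7b
13) 2023.81ms=34/7b +119.048ms=2/7b
14) 2142.857ms=36/7b +238.095ms=4/7b
15) 2380.952ms=40/7b +119.048ms=2/7b
Σ=6b of 6 (144bpm 2/4) — PASS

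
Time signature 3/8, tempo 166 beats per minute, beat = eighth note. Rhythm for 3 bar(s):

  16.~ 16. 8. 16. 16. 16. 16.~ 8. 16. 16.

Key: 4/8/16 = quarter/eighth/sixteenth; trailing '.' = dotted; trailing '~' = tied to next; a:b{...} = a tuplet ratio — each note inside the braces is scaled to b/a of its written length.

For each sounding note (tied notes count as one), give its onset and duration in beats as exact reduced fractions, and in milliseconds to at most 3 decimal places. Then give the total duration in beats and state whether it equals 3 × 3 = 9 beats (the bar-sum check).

1) 0.0ms=0b +542.169ms=3/2b
2) 542.169ms=3/2b +542.169ms=3/2b
3) 1084.337ms=3b +271.084ms=3/4b
4) 1355.422ms=15/4b +271.084ms=3/4b
5) 1626.506ms=9/2b +271.084ms=3/4b
6) 1897.59ms=21/4b +813.253ms=9/4b
7) 2710.843ms=15/2b +271.084ms=3/4b
8) 2981.928ms=33/4b +271.084ms=3/4b
Σ=9b of 9 (166bpm 3/8) — PASS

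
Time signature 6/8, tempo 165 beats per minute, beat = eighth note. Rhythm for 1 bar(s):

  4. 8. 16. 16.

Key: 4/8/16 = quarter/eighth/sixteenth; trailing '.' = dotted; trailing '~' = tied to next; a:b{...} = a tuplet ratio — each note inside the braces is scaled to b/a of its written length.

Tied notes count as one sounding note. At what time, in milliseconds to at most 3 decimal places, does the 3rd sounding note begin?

note 3 onset = 9/2b = 1636.364ms

1. 0.0ms @ 0 + 1090.909ms (3)
2. 1090.909ms @ 3 + 545.455ms (3/2)
3. 1636.364ms @ 9/2 + 272.727ms (3/4)
4. 1909.091ms @ 21/4 + 272.727ms (3/4)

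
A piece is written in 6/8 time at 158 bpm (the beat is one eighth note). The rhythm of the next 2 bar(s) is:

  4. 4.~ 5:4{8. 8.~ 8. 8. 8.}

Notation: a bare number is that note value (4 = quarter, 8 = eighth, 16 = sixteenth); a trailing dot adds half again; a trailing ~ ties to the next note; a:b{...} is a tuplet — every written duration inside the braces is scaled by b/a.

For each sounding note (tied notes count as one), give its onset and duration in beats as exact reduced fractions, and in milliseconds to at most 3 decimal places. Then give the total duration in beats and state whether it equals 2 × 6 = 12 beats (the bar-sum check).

1) 0.0ms=0b +1139.241ms=3b
2) 1139.241ms=3b +1594.937ms=21/5b
3) 2734.177ms=36/5b +911.392ms=12/5b
4) 3645.57ms=48/5b +455.696ms=6/5b
5) 4101.266ms=54/5b +455.696ms=6/5b
Σ=12b of 12 (158bpm 6/8) — PASS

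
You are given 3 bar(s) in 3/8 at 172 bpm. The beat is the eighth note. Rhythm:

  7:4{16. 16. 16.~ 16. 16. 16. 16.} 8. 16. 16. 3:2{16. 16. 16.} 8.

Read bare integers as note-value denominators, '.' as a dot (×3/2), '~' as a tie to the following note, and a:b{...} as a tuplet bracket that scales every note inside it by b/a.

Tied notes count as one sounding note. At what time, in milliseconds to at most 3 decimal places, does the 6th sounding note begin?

note 6 onset = 18/7b = 897.01ms

1. 0.0ms @ 0 + 149.502ms (3/7)
2. 149.502ms @ 3/7 + 149.502ms (3/7)
3. 299.003ms @ 6/7 + 299.003ms (6/7)
4. 598.007ms @ 12/7 + 149.502ms (3/7)
5. 747.508ms @ 15/7 + 149.502ms (3/7)
6. 897.01ms @ 18/7 + 149.502ms (3/7)
7. 1046.512ms @ 3 + 523.256ms (3/2)
8. 1569.767ms @ 9/2 + 261.628ms (3/4)
9. 1831.395ms @ 21/4 + 261.628ms (3/4)
10. 2093.023ms @ 6 + 174.419ms (1/2)
11. 2267.442ms @ 13/2 + 174.419ms (1/2)
12. 2441.86ms @ 7 + 174.419ms (1/2)
13. 2616.279ms @ 15/2 + 523.256ms (3/2)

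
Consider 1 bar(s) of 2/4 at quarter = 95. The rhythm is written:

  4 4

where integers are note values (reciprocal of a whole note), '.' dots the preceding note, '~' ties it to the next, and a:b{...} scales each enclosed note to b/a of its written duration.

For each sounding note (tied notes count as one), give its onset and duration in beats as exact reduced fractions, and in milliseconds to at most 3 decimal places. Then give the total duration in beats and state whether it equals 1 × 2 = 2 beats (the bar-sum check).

1) 0.0ms=0b +631.579ms=1b
2) 631.579ms=1b +631.579ms=1b
Σ=2b of 2 (95bpm 2/4) — PASS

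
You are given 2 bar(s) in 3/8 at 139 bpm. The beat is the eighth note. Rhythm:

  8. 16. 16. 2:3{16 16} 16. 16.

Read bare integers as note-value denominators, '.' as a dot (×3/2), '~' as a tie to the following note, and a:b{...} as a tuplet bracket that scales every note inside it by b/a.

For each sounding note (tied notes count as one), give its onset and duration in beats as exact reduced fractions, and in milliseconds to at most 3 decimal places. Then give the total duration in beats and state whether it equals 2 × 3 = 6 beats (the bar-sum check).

1) 0.0ms=0b +647.482ms=3/2b
2) 647.482ms=3/2b +323.741ms=3/4b
3) 971.223ms=9/4b +323.741ms=3/4b
4) 1294.964ms=3b +323.741ms=3/4b
5) 1618.705ms=15/4b +323.741ms=3/4b
6) 1942.446ms=9/2b +323.741ms=3/4b
7) 2266.187ms=21/4b +323.741ms=3/4b
Σ=6b of 6 (139bpm 3/8) — PASS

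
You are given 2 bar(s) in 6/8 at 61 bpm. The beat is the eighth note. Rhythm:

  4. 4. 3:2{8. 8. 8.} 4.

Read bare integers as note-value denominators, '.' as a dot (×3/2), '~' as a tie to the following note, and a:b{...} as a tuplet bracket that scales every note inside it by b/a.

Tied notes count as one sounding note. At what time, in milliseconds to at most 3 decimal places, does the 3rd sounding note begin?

note 3 onset = 6b = 5901.639ms

1. 0.0ms @ 0 + 2950.82ms (3)
2. 2950.82ms @ 3 + 2950.82ms (3)
3. 5901.639ms @ 6 + 983.607ms (1)
4. 6885.246ms @ 7 + 983.607ms (1)
5. 7868.852ms @ 8 + 983.607ms (1)
6. 8852.459ms @ 9 + 2950.82ms (3)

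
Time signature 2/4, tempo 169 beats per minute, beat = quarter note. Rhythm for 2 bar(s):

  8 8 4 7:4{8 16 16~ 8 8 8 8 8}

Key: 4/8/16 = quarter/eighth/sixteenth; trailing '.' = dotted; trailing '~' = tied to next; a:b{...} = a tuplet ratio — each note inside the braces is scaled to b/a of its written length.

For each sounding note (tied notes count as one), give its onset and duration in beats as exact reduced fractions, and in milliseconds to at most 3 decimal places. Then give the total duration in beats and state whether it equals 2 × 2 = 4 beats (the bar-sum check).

1) 0.0ms=0b +177.515ms=1/2b
2) 177.515ms=1/2b +177.515ms=1/2b
3) 355.03ms=1b +355.03ms=1b
4) 710.059ms=2b +101.437ms=2/7b
5) 811.496ms=16/7b +50.719ms=1/7b
6) 862.215ms=17/7b +152.156ms=3/7b
7) 1014.37ms=20/7b +101.437ms=2/7b
8) 1115.807ms=22/7b +101.437ms=2/7b
9) 1217.244ms=24/7b +101.437ms=2/7b
10) 1318.681ms=26/7b +101.437ms=2/7b
Σ=4b of 4 (169bpm 2/4) — PASS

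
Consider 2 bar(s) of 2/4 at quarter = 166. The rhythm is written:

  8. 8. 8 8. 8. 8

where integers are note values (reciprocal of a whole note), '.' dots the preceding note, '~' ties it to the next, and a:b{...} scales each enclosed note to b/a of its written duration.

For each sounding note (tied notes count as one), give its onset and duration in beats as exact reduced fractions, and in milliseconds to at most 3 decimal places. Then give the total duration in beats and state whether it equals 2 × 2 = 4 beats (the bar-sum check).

1) 0.0ms=0b +271.084ms=3/4b
2) 271.084ms=3/4b +271.084ms=3/4b
3) 542.169ms=3/2b +180.723ms=1/2b
4) 722.892ms=2b +271.084ms=3/4b
5) 993.976ms=11/4b +271.084ms=3/4b
6) 1265.06ms=7/2b +180.723ms=1/2b
Σ=4b of 4 (166bpm 2/4) — PASS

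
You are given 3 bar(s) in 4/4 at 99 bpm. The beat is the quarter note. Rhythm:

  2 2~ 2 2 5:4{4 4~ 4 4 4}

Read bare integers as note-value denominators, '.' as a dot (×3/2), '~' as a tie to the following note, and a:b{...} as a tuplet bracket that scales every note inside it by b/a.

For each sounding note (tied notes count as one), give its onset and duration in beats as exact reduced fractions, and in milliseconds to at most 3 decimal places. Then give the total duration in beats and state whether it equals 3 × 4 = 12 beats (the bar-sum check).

1) 0.0ms=0b +1212.121ms=2b
2) 1212.121ms=2b +2424.242ms=4b
3) 3636.364ms=6b +1212.121ms=2b
4) 4848.485ms=8b +484.848ms=4/5b
5) 5333.333ms=44/5b +969.697ms=8/5b
6) 6303.03ms=52/5b +484.848ms=4/5b
7) 6787.879ms=56/5b +484.848ms=4/5b
Σ=12b of 12 (99bpm 4/4) — PASS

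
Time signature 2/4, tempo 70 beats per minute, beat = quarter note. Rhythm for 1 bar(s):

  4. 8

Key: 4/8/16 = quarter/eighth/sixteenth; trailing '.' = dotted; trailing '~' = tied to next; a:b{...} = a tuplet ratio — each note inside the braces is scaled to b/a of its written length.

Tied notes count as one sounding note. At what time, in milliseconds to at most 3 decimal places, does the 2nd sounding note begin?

note 2 onset = 3/2b = 1285.714ms

1. 0.0ms @ 0 + 1285.714ms (3/2)
2. 1285.714ms @ 3/2 + 428.571ms (1/2)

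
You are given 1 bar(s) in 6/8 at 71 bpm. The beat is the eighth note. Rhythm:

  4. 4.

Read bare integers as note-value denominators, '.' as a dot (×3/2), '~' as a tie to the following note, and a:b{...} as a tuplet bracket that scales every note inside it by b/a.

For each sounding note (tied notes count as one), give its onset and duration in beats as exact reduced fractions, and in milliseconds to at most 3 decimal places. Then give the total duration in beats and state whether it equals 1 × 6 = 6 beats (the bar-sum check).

1) 0.0ms=0b +2535.211ms=3b
2) 2535.211ms=3b +2535.211ms=3b
Σ=6b of 6 (71bpm 6/8) — PASS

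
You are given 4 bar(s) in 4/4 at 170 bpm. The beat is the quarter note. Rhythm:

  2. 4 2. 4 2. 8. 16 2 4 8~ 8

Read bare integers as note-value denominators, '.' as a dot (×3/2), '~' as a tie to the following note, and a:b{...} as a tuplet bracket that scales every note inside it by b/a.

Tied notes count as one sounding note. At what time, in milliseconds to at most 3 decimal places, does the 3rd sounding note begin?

note 3 onset = 4b = 1411.765ms

1. 0.0ms @ 0 + 1058.824ms (3)
2. 1058.824ms @ 3 + 352.941ms (1)
3. 1411.765ms @ 4 + 1058.824ms (3)
4. 2470.588ms @ 7 + 352.941ms (1)
5. 2823.529ms @ 8 + 1058.824ms (3)
6. 3882.353ms @ 11 + 264.706ms (3/4)
7. 4147.059ms @ 47/4 + 88.235ms (1/4)
8. 4235.294ms @ 12 + 705.882ms (2)
9. 4941.176ms @ 14 + 352.941ms (1)
10. 5294.118ms @ 15 + 352.941ms (1)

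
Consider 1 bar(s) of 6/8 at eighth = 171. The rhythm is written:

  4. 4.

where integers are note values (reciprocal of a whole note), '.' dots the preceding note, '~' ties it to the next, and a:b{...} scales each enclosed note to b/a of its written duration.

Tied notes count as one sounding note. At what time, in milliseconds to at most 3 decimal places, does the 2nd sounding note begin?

note 2 onset = 3b = 1052.632ms

1. 0.0ms @ 0 + 1052.632ms (3)
2. 1052.632ms @ 3 + 1052.632ms (3)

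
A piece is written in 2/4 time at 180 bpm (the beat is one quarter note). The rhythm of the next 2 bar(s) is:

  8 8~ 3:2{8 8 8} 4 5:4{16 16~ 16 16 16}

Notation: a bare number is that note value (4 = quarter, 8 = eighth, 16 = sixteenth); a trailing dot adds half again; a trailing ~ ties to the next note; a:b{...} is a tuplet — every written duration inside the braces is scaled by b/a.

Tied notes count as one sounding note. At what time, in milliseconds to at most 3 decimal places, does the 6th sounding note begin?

note 6 onset = 3b = 1000.0ms

1. 0.0ms @ 0 + 166.667ms (1/2)
2. 166.667ms @ 1/2 + 277.778ms (5/6)
3. 444.444ms @ 4/3 + 111.111ms (1/3)
4. 555.556ms @ 5/3 + 111.111ms (1/3)
5. 666.667ms @ 2 + 333.333ms (1)
6. 1000.0ms @ 3 + 66.667ms (1/5)
7. 1066.667ms @ 16/5 + 133.333ms (2/5)
8. 1200.0ms @ 18/5 + 66.667ms (1/5)
9. 1266.667ms @ 19/5 + 66.667ms (1/5)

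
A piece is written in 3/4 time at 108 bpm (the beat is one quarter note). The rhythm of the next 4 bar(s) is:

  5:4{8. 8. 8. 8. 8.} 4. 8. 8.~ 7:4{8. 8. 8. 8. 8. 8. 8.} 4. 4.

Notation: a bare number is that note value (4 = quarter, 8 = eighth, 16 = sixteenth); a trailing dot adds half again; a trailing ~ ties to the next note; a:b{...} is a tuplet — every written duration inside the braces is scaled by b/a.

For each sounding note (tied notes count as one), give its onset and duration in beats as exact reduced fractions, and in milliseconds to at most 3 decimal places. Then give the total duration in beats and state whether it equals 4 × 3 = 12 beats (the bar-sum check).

1) 0.0ms=0b +333.333ms=3/5b
2) 333.333ms=3/5b +333.333ms=3/5b
3) 666.667ms=6/5b +333.333ms=3/5b
4) 1000.0ms=9/5b +333.333ms=3/5b
5) 1333.333ms=12/5b +333.333ms=3/5b
6) 1666.667ms=3b +833.333ms=3/2b
7) 2500.0ms=9/2b +416.667ms=3/4b
8) 2916.667ms=21/4b +654.762ms=33/28b
9) 3571.429ms=45/7b +238.095ms=3/7b
10) 3809.524ms=48/7b +238.095ms=3/7b
11) 4047.619ms=51/7b +238.095ms=3/7b
12) 4285.714ms=54/7b +238.095ms=3/7b
13) 4523.81ms=57/7b +238.095ms=3/7b
14) 4761.905ms=60/7b +238.095ms=3/7b
15) 5000.0ms=9b +833.333ms=3/2b
16) 5833.333ms=21/2b +833.333ms=3/2b
Σ=12b of 12 (108bpm 3/4) — PASS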